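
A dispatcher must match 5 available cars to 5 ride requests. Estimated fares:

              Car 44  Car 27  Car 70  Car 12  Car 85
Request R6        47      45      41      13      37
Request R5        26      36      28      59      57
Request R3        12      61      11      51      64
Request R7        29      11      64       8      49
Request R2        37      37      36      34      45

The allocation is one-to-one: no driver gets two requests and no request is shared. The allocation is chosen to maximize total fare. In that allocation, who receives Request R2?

Optimal: Car 44→Request R6 ($47), Car 27→Request R3 ($61), Car 70→Request R7 ($64), Car 12→Request R5 ($59), Car 85→Request R2 ($45) — total 47+61+64+59+45 = $276.
Column-greedy (each request in turn goes to its best remaining driver) gives $271, worse by 5.
Next-best assignment: Car 44→Request R6, Car 27→Request R2, Car 70→Request R7, Car 12→Request R5, Car 85→Request R3 = $271.
Car 85's own top request is Request R3 ($64), but forcing Car 85→Request R3 and reassigning the rest optimally gives only $271 — worse by 5.

Car 85 receives Request R2.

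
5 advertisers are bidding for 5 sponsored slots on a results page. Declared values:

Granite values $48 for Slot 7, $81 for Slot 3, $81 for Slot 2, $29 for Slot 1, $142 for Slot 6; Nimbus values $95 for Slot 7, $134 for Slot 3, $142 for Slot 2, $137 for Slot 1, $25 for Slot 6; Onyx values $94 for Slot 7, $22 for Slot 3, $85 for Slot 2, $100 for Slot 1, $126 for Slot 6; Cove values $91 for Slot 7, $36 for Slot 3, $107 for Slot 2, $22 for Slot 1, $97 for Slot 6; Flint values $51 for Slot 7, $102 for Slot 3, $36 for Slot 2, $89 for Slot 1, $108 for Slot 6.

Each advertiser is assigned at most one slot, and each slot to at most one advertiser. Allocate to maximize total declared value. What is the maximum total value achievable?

This is the linear assignment problem.
Optimal: Granite→Slot 6 ($142), Nimbus→Slot 1 ($137), Onyx→Slot 7 ($94), Cove→Slot 2 ($107), Flint→Slot 3 ($102) — total 142+137+94+107+102 = $582.
Column-greedy (each slot in turn goes to its best remaining advertiser) gives $546, worse by 36.

Max total: $582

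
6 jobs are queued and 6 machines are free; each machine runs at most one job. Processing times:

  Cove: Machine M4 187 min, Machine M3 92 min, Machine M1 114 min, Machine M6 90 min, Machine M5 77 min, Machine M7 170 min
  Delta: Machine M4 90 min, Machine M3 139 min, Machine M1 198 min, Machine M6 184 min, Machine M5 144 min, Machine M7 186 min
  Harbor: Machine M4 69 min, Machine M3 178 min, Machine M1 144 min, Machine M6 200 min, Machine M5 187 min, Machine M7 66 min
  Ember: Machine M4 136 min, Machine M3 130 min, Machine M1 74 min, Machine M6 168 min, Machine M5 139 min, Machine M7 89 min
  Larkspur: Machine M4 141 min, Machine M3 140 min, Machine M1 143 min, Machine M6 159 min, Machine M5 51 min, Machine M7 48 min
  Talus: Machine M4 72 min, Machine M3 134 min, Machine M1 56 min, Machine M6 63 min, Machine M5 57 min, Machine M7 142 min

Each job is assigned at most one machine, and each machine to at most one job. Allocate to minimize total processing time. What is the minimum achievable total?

Treat this as an assignment problem: match each job to one machine.
Optimal: Cove→Machine M3 (92 min), Delta→Machine M4 (90 min), Harbor→Machine M7 (66 min), Ember→Machine M1 (74 min), Larkspur→Machine M5 (51 min), Talus→Machine M6 (63 min) — total 92+90+66+74+51+63 = 436 min.
Min-entry greedy (repeatedly take the single cheapest remaining cell) gives 564 min, worse by 128.
Next-best assignment: Cove→Machine M5, Delta→Machine M3, Harbor→Machine M4, Ember→Machine M1, Larkspur→Machine M7, Talus→Machine M6 = 470 min.

Min total: 436 min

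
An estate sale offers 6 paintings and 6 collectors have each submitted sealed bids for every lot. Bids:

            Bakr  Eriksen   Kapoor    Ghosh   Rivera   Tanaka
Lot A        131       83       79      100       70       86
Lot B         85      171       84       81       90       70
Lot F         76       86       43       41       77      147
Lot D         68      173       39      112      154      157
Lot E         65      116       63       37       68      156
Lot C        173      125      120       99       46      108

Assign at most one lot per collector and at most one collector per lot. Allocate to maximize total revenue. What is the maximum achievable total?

Max total: $808

Optimal: Bakr→Lot C ($173), Eriksen→Lot B ($171), Kapoor→Lot E ($63), Ghosh→Lot A ($100), Rivera→Lot D ($154), Tanaka→Lot F ($147) — total 173+171+63+100+154+147 = $808.
Swapping Kapoor↔Rivera (Kapoor→Lot D $39, Rivera→Lot E $68) loses 110.
Every other assignment is strictly worse.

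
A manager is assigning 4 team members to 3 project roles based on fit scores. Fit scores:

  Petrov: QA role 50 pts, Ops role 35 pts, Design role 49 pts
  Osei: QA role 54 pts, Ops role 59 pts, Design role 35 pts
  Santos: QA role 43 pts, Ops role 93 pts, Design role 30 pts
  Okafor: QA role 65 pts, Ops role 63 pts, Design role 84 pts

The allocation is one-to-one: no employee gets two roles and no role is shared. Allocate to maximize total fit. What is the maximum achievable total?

Optimal: Osei→QA role (54 pts), Santos→Ops role (93 pts), Okafor→Design role (84 pts) — total 54+93+84 = 231 pts.
Next-best assignment: Petrov→QA role, Santos→Ops role, Okafor→Design role = 227 pts.
Swapping Santos↔Okafor (Santos→Design role 30 pts, Okafor→Ops role 63 pts) loses 84.

Max total: 231 pts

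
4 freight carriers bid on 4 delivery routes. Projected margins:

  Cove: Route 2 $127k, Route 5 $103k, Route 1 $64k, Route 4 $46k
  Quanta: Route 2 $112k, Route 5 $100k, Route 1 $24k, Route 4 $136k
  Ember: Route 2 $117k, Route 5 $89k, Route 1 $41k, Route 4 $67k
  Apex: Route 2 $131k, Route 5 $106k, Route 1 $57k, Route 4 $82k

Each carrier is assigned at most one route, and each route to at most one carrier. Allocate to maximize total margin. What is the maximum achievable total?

Maximum total: $423k

Optimal: Cove→Route 1 ($64k), Quanta→Route 4 ($136k), Ember→Route 2 ($117k), Apex→Route 5 ($106k) — total 64+136+117+106 = $423k.
Row-greedy (each carrier in turn takes its best remaining route) gives $409k, worse by 14.
Next-best assignment: Cove→Route 1, Quanta→Route 4, Ember→Route 5, Apex→Route 2 = $420k.
No other one-to-one assignment exceeds $423k.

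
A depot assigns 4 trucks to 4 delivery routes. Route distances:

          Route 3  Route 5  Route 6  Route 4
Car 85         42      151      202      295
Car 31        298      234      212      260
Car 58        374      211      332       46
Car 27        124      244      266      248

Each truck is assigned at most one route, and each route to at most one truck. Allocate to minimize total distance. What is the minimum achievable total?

Minimum total: 533 km

Treat this as an assignment problem: match each truck to one route.
Optimal: Car 85→Route 5 (151 km), Car 31→Route 6 (212 km), Car 58→Route 4 (46 km), Car 27→Route 3 (124 km) — total 151+212+46+124 = 533 km.
Column-greedy (each route in turn goes to its cheapest remaining truck) gives 713 km, worse by 180.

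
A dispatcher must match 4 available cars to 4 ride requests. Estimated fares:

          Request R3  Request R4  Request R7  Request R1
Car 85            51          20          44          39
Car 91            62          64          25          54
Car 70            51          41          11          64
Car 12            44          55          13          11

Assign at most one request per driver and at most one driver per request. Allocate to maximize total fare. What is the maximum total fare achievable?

Maximum total: $225

Optimal: Car 85→Request R7 ($44), Car 91→Request R3 ($62), Car 70→Request R1 ($64), Car 12→Request R4 ($55) — total 44+62+64+55 = $225.
Row-greedy (each driver in turn takes its best remaining request) gives $192, worse by 33.
Every other assignment is strictly worse.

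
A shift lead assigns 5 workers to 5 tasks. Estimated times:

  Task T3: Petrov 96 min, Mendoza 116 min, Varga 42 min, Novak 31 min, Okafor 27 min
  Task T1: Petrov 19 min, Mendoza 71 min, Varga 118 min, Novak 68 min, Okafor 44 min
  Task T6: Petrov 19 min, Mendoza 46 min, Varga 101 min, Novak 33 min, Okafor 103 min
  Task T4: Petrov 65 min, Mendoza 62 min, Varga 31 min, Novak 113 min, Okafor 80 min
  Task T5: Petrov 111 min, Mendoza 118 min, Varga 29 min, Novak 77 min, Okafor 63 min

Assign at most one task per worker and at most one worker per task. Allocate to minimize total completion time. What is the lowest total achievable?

This is a one-to-one assignment (minimum-cost bipartite matching).
Optimal: Petrov→Task T1 (19 min), Mendoza→Task T4 (62 min), Varga→Task T5 (29 min), Novak→Task T6 (33 min), Okafor→Task T3 (27 min) — total 19+62+29+33+27 = 170 min.
Column-greedy (each task in turn goes to its cheapest remaining worker) gives 228 min, worse by 58.

Minimum total: 170 min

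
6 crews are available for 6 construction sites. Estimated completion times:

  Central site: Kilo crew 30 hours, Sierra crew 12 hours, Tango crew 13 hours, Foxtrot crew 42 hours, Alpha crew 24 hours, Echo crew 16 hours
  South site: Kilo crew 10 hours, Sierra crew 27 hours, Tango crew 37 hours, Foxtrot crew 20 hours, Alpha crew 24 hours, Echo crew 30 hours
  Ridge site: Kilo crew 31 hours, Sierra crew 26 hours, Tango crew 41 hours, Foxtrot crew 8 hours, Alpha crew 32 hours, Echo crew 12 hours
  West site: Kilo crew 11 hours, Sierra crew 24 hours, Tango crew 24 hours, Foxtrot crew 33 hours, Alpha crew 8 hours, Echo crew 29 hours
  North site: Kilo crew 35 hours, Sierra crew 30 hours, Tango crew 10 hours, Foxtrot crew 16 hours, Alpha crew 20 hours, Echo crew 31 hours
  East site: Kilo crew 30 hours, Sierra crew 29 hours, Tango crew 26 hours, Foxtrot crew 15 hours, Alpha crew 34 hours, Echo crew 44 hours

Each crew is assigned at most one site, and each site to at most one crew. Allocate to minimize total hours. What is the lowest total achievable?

This is the linear assignment problem.
Optimal: Kilo crew→South site (10 hours), Sierra crew→Central site (12 hours), Tango crew→North site (10 hours), Foxtrot crew→East site (15 hours), Alpha crew→West site (8 hours), Echo crew→Ridge site (12 hours) — total 10+12+10+15+8+12 = 67 hours.
Row-greedy (each crew in turn takes its cheapest remaining site) gives 92 hours, worse by 25.
Checked against all permutations: 67 hours is optimal.

Minimum total: 67 hours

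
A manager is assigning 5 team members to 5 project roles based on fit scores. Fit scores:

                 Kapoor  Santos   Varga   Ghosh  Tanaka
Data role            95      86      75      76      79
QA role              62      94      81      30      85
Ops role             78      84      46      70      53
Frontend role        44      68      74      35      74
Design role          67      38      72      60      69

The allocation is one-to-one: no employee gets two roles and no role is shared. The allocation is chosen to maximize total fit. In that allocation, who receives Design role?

Optimal: Kapoor→Data role (95 pts), Santos→QA role (94 pts), Varga→Design role (72 pts), Ghosh→Ops role (70 pts), Tanaka→Frontend role (74 pts) — total 95+94+72+70+74 = 405 pts.
Column-greedy (each role in turn goes to its best remaining employee) gives 402 pts, worse by 3.
Next-best assignment: Kapoor→Data role, Santos→QA role, Varga→Frontend role, Ghosh→Ops role, Tanaka→Design role = 402 pts.
Swapping Varga↔Kapoor (Varga→Data role 75 pts, Kapoor→Design role 67 pts) loses 25.
Varga's own top role is QA role (81 pts), but forcing Varga→QA role and reassigning the rest optimally gives only 394 pts — worse by 11.

Varga receives Design role.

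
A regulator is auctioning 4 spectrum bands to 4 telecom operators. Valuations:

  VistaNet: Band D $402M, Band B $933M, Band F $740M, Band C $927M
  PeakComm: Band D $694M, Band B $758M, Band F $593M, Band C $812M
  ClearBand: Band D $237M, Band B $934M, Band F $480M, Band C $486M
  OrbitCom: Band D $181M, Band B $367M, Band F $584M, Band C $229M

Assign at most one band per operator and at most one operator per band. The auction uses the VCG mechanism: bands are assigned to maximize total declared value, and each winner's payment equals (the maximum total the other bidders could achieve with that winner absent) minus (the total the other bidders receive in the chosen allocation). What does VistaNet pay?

Efficient allocation: VistaNet→Band C ($927M), PeakComm→Band D ($694M), ClearBand→Band B ($934M), OrbitCom→Band F ($584M); total welfare W = $3139M.
VistaNet receives Band C at value $927M, so the others get W − 927 = $2212M.
Without VistaNet: best allocation of the remaining 3 bidders over all 4 bands is PeakComm→Band C ($812M), ClearBand→Band B ($934M), OrbitCom→Band F ($584M), total $2330M.
VCG payment = (others' best without VistaNet) − (others' welfare with VistaNet) = 2330 − 2212 = $118M.

VistaNet pays $118M.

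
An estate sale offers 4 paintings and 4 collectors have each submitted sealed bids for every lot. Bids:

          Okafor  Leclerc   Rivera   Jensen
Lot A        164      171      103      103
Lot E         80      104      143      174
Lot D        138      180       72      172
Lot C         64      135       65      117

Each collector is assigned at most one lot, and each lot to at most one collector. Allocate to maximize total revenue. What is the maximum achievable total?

Max total: $614

This is a one-to-one assignment (maximum-weight bipartite matching).
Optimal: Okafor→Lot A ($164), Leclerc→Lot C ($135), Rivera→Lot E ($143), Jensen→Lot D ($172) — total 164+135+143+172 = $614.
Row-greedy (each collector in turn takes its best remaining lot) gives $604, worse by 10.
Checked against all permutations: $614 is optimal.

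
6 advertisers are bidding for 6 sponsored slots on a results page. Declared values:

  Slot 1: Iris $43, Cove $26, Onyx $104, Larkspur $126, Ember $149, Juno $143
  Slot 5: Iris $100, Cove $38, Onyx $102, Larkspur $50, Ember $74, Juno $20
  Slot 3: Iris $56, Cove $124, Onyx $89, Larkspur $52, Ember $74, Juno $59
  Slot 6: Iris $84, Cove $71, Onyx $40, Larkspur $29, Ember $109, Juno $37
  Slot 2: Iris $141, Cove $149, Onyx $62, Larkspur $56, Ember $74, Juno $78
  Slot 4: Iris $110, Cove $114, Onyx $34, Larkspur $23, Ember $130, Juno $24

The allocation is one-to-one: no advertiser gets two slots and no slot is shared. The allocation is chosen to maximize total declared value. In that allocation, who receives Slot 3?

Optimal: Iris→Slot 2 ($141), Cove→Slot 3 ($124), Onyx→Slot 5 ($102), Larkspur→Slot 6 ($29), Ember→Slot 4 ($130), Juno→Slot 1 ($143) — total 141+124+102+29+130+143 = $669.
Column-greedy (each slot in turn goes to its best remaining advertiser) gives $560, worse by 109.
Checked against all permutations: $669 is optimal.
Cove's own top slot is Slot 2 ($149), but forcing Cove→Slot 2 and reassigning the rest optimally gives only $665 — worse by 4.

Cove receives Slot 3.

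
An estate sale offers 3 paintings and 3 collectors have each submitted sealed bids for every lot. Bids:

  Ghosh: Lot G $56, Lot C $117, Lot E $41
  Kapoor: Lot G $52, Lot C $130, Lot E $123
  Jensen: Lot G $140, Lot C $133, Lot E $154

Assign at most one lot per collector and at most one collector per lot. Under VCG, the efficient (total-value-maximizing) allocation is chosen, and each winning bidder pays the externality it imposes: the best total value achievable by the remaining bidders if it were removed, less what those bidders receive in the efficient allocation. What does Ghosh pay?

Ghosh pays $21.

Efficient allocation: Ghosh→Lot C ($117), Kapoor→Lot E ($123), Jensen→Lot G ($140); total welfare W = $380.
Ghosh receives Lot C at value $117, so the others get W − 117 = $263.
Without Ghosh: best allocation of the remaining 2 bidders over all 3 lots is Kapoor→Lot C ($130), Jensen→Lot E ($154), total $284.
VCG payment = (others' best without Ghosh) − (others' welfare with Ghosh) = 284 − 263 = $21.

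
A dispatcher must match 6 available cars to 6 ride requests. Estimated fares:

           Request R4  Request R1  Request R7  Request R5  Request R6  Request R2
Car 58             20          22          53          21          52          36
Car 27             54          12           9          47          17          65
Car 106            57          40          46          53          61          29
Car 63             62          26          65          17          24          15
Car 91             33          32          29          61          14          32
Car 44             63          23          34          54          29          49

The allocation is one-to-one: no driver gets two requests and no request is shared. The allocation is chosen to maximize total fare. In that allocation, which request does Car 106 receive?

Car 106 receives Request R1.

Optimal: Car 58→Request R6 ($52), Car 27→Request R2 ($65), Car 106→Request R1 ($40), Car 63→Request R7 ($65), Car 91→Request R5 ($61), Car 44→Request R4 ($63) — total 52+65+40+65+61+63 = $346.
Max-entry greedy (repeatedly take the single best remaining cell) gives $337, worse by 9.
Next-best assignment: Car 58→Request R1, Car 27→Request R2, Car 106→Request R6, Car 63→Request R7, Car 91→Request R5, Car 44→Request R4 = $337.
No other one-to-one assignment exceeds $346.
Car 106's own top request is Request R6 ($61), but forcing Car 106→Request R6 and reassigning the rest optimally gives only $337 — worse by 9.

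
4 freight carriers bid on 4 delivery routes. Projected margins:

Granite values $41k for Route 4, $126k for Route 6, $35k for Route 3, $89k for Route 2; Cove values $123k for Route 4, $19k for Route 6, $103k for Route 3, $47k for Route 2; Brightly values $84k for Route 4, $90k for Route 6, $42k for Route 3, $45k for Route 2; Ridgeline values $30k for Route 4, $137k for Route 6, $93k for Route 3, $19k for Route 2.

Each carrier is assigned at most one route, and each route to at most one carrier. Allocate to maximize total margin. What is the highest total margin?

Maximum total: $413k

Treat this as an assignment problem: match each carrier to one route.
Optimal: Granite→Route 2 ($89k), Cove→Route 3 ($103k), Brightly→Route 4 ($84k), Ridgeline→Route 6 ($137k) — total 89+103+84+137 = $413k.
Max-entry greedy (repeatedly take the single best remaining cell) gives $391k, worse by 22.
Every other assignment is strictly worse.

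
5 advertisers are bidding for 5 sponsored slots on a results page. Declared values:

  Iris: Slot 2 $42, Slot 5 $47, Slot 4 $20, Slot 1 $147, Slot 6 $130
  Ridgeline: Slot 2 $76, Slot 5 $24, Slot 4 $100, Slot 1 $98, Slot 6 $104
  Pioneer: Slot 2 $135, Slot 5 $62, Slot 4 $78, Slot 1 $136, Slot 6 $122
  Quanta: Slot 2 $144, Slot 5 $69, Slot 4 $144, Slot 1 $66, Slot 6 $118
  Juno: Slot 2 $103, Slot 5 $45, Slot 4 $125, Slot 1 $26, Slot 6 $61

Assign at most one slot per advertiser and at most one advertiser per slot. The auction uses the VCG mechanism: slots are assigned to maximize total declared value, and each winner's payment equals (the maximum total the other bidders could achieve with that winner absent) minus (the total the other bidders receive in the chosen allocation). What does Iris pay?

Efficient allocation: Iris→Slot 1 ($147), Ridgeline→Slot 6 ($104), Pioneer→Slot 5 ($62), Quanta→Slot 2 ($144), Juno→Slot 4 ($125); total welfare W = $582.
Iris receives Slot 1 at value $147, so the others get W − 147 = $435.
Without Iris: best allocation of the remaining 4 bidders over all 5 slots is Ridgeline→Slot 6 ($104), Pioneer→Slot 1 ($136), Quanta→Slot 2 ($144), Juno→Slot 4 ($125), total $509.
VCG payment = (others' best without Iris) − (others' welfare with Iris) = 509 − 435 = $74.

Iris pays $74.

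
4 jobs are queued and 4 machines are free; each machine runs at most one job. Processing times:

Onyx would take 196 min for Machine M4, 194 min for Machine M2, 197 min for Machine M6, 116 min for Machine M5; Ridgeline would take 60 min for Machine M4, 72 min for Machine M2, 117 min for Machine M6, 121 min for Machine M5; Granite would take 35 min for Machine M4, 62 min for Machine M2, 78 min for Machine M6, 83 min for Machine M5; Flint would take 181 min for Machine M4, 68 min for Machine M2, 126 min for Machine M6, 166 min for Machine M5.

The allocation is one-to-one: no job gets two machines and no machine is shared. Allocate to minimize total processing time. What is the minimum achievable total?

Optimal: Onyx→Machine M5 (116 min), Ridgeline→Machine M4 (60 min), Granite→Machine M6 (78 min), Flint→Machine M2 (68 min) — total 116+60+78+68 = 322 min.
Row-greedy (each job in turn takes its cheapest remaining machine) gives 364 min, worse by 42.

Minimum total: 322 min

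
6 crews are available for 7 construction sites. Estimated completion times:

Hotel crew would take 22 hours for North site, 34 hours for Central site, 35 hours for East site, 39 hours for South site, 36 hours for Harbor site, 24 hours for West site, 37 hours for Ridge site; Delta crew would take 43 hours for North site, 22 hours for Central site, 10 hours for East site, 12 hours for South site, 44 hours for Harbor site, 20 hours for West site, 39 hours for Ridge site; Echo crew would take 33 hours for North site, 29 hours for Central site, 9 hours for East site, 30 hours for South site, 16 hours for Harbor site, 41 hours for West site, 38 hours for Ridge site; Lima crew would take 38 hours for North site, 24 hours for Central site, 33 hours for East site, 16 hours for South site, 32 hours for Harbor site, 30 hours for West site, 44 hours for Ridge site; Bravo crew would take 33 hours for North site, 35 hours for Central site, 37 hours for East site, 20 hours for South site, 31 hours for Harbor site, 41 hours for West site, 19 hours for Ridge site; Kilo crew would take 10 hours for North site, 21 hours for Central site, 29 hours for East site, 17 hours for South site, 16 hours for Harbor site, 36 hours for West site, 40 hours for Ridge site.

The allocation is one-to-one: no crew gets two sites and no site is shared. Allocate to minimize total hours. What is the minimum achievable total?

Minimum total: 95 hours

Optimal: Hotel crew→West site (24 hours), Delta crew→East site (10 hours), Echo crew→Harbor site (16 hours), Lima crew→South site (16 hours), Bravo crew→Ridge site (19 hours), Kilo crew→North site (10 hours) — total 24+10+16+16+19+10 = 95 hours.
Column-greedy (each site in turn goes to its cheapest remaining crew) gives 112 hours, worse by 17.
Swapping Lima crew↔Kilo crew (Lima crew→North site 38 hours, Kilo crew→South site 17 hours) adds 29.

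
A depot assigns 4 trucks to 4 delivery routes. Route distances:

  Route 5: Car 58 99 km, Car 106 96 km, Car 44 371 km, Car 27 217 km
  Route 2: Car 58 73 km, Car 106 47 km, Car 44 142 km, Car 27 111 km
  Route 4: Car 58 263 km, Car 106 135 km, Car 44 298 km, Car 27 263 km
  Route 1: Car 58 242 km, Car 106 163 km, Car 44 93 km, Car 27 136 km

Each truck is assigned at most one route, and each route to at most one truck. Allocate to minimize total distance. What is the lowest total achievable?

Treat this as an assignment problem: match each truck to one route.
Optimal: Car 58→Route 5 (99 km), Car 106→Route 4 (135 km), Car 44→Route 1 (93 km), Car 27→Route 2 (111 km) — total 99+135+93+111 = 438 km.
Column-greedy (each route in turn goes to its cheapest remaining truck) gives 525 km, worse by 87.
Swapping Car 106↔Car 58 (Car 106→Route 5 96 km, Car 58→Route 4 263 km) adds 125.
No other one-to-one assignment undercuts 438 km.

Min total: 438 km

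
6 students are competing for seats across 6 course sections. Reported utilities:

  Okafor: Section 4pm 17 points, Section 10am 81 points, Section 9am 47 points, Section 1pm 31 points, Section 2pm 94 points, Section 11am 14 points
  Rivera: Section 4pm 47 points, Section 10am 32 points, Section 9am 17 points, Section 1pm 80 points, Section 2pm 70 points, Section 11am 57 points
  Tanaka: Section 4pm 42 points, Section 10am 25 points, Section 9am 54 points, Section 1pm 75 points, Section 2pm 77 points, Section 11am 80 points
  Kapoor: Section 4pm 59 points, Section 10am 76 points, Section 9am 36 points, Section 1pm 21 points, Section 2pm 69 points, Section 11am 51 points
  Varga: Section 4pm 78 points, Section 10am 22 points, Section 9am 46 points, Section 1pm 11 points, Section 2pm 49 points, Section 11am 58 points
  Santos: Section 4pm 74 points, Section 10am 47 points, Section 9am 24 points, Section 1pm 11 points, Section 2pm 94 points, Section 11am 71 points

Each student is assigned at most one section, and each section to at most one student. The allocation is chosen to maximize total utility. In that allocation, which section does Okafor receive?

Optimal: Okafor→Section 9am (47 points), Rivera→Section 1pm (80 points), Tanaka→Section 11am (80 points), Kapoor→Section 10am (76 points), Varga→Section 4pm (78 points), Santos→Section 2pm (94 points) — total 47+80+80+76+78+94 = 455 points.
Row-greedy (each student in turn takes its best remaining section) gives 432 points, worse by 23.
No other one-to-one assignment exceeds 455 points.
Okafor's own top section is Section 2pm (94 points), but forcing Okafor→Section 2pm and reassigning the rest optimally gives only 453 points — worse by 2.

Okafor receives Section 9am.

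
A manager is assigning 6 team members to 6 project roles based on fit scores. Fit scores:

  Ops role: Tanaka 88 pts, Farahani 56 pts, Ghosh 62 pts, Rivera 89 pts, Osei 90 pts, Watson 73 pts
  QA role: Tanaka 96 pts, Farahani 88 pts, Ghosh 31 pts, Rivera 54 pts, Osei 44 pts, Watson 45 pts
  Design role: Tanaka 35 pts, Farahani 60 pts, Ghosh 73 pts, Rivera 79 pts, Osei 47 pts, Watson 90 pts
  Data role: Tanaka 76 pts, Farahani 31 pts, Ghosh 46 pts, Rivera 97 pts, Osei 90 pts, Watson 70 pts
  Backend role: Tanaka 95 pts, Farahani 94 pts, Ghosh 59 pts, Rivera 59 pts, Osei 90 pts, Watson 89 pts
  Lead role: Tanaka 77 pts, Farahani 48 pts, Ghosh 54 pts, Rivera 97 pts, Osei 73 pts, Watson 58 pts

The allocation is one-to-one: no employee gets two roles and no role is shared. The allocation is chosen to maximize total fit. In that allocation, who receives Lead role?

Rivera receives Lead role.

Treat this as an assignment problem: match each employee to one role.
Optimal: Tanaka→QA role (96 pts), Farahani→Backend role (94 pts), Ghosh→Ops role (62 pts), Rivera→Lead role (97 pts), Osei→Data role (90 pts), Watson→Design role (90 pts) — total 96+94+62+97+90+90 = 529 pts.
Max-entry greedy (repeatedly take the single best remaining cell) gives 521 pts, worse by 8.
Next-best assignment: Tanaka→Ops role, Farahani→QA role, Ghosh→Design role, Rivera→Lead role, Osei→Data role, Watson→Backend role = 525 pts.
Rivera's own top role is Data role (97 pts), but forcing Rivera→Data role and reassigning the rest optimally gives only 521 pts — worse by 8.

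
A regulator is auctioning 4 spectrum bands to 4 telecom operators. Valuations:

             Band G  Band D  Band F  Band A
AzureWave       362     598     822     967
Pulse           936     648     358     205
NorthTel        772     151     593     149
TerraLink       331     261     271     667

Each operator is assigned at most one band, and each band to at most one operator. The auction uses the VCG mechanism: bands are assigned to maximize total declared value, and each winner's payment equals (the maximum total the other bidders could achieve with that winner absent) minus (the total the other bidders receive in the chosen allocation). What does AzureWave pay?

AzureWave pays $109M.

Efficient allocation: AzureWave→Band F ($822M), Pulse→Band D ($648M), NorthTel→Band G ($772M), TerraLink→Band A ($667M); total welfare W = $2909M.
AzureWave receives Band F at value $822M, so the others get W − 822 = $2087M.
Without AzureWave: best allocation of the remaining 3 bidders over all 4 bands is Pulse→Band G ($936M), NorthTel→Band F ($593M), TerraLink→Band A ($667M), total $2196M.
VCG payment = (others' best without AzureWave) − (others' welfare with AzureWave) = 2196 − 2087 = $109M.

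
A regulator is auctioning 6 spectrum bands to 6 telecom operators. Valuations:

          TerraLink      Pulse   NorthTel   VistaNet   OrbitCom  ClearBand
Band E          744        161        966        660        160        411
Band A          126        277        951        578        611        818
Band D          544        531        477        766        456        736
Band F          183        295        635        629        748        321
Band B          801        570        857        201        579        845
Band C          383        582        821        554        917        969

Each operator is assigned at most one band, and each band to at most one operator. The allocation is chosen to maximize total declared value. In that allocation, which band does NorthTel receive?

This is a one-to-one assignment (maximum-weight bipartite matching).
Optimal: TerraLink→Band E ($744M), Pulse→Band B ($570M), NorthTel→Band A ($951M), VistaNet→Band D ($766M), OrbitCom→Band F ($748M), ClearBand→Band C ($969M) — total 744+570+951+766+748+969 = $4748M.
Max-entry greedy (repeatedly take the single best remaining cell) gives $4527M, worse by 221.
Next-best assignment: TerraLink→Band B, Pulse→Band C, NorthTel→Band E, VistaNet→Band D, OrbitCom→Band F, ClearBand→Band A = $4681M.
No other one-to-one assignment exceeds $4748M.
NorthTel's own top band is Band E ($966M), but forcing NorthTel→Band E and reassigning the rest optimally gives only $4681M — worse by 67.

NorthTel receives Band A.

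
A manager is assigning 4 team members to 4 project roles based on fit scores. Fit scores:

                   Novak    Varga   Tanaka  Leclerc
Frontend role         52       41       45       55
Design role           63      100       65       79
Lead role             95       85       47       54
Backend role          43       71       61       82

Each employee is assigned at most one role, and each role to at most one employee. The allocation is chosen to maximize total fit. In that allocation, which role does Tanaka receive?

Optimal: Novak→Lead role (95 pts), Varga→Design role (100 pts), Tanaka→Frontend role (45 pts), Leclerc→Backend role (82 pts) — total 95+100+45+82 = 322 pts.
Row-greedy (each employee in turn takes its best remaining role) gives 311 pts, worse by 11.
Swapping Tanaka↔Novak (Tanaka→Lead role 47 pts, Novak→Frontend role 52 pts) loses 41.
Tanaka's own top role is Design role (65 pts), but forcing Tanaka→Design role and reassigning the rest optimally gives only 286 pts — worse by 36.

Tanaka receives Frontend role.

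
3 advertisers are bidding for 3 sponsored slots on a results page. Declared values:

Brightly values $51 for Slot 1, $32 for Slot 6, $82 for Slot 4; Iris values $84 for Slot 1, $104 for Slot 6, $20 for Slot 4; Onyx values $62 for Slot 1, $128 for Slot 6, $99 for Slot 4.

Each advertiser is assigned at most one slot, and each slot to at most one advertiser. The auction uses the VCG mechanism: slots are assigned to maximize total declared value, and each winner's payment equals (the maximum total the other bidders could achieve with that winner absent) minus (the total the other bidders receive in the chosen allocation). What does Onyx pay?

Onyx pays $20.

Efficient allocation: Brightly→Slot 4 ($82), Iris→Slot 1 ($84), Onyx→Slot 6 ($128); total welfare W = $294.
Onyx receives Slot 6 at value $128, so the others get W − 128 = $166.
Without Onyx: best allocation of the remaining 2 bidders over all 3 slots is Brightly→Slot 4 ($82), Iris→Slot 6 ($104), total $186.
VCG payment = (others' best without Onyx) − (others' welfare with Onyx) = 186 − 166 = $20.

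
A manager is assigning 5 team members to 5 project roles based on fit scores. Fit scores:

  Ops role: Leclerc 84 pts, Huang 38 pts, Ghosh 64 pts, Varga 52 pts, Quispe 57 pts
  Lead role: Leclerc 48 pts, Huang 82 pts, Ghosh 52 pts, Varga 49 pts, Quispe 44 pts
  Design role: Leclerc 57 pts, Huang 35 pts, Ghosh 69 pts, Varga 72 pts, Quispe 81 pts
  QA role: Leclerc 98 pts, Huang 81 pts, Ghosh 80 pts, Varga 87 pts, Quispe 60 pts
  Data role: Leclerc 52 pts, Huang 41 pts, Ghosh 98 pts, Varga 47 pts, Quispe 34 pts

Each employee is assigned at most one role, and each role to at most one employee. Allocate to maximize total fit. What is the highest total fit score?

This is the linear assignment problem.
Optimal: Leclerc→Ops role (84 pts), Huang→Lead role (82 pts), Ghosh→Data role (98 pts), Varga→QA role (87 pts), Quispe→Design role (81 pts) — total 84+82+98+87+81 = 432 pts.
Max-entry greedy (repeatedly take the single best remaining cell) gives 411 pts, worse by 21.
Swapping Quispe↔Huang (Quispe→Lead role 44 pts, Huang→Design role 35 pts) loses 84.

Maximum total: 432 pts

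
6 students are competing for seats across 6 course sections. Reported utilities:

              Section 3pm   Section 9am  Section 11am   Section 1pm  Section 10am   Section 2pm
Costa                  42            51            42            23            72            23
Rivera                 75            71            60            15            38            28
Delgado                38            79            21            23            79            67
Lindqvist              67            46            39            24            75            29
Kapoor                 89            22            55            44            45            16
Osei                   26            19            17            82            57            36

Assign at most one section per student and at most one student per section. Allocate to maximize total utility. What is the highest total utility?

Optimal: Costa→Section 11am (42 points), Rivera→Section 9am (71 points), Delgado→Section 2pm (67 points), Lindqvist→Section 10am (75 points), Kapoor→Section 3pm (89 points), Osei→Section 1pm (82 points) — total 42+71+67+75+89+82 = 426 points.
Max-entry greedy (repeatedly take the single best remaining cell) gives 408 points, worse by 18.

Max total: 426 points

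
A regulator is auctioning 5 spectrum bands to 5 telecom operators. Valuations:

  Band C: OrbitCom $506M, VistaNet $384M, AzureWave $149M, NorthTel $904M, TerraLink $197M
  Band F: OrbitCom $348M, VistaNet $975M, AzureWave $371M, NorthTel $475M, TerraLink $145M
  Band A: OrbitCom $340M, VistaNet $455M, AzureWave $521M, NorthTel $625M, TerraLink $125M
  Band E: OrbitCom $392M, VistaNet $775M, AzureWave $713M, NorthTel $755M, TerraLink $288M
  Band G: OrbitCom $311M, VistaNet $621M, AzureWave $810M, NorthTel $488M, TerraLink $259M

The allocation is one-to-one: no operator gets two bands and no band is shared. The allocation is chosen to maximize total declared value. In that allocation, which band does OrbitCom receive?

OrbitCom receives Band A.

Optimal: OrbitCom→Band A ($340M), VistaNet→Band F ($975M), AzureWave→Band G ($810M), NorthTel→Band C ($904M), TerraLink→Band E ($288M) — total 340+975+810+904+288 = $3317M.
Column-greedy (each band in turn goes to its best remaining operator) gives $3051M, worse by 266.
Next-best assignment: OrbitCom→Band E, VistaNet→Band F, AzureWave→Band G, NorthTel→Band C, TerraLink→Band A = $3206M.
Checked against all permutations: $3317M is optimal.
OrbitCom's own top band is Band C ($506M), but forcing OrbitCom→Band C and reassigning the rest optimally gives only $3204M — worse by 113.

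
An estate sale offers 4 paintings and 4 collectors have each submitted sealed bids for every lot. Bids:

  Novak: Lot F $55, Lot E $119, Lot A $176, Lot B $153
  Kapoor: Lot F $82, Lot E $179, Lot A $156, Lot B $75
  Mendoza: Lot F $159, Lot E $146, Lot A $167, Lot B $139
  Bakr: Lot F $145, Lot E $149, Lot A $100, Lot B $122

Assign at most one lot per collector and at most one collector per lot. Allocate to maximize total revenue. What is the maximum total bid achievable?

Optimal: Novak→Lot B ($153), Kapoor→Lot E ($179), Mendoza→Lot A ($167), Bakr→Lot F ($145) — total 153+179+167+145 = $644.
Row-greedy (each collector in turn takes its best remaining lot) gives $636, worse by 8.
Next-best assignment: Novak→Lot A, Kapoor→Lot E, Mendoza→Lot B, Bakr→Lot F = $639.
Swapping Novak↔Kapoor (Novak→Lot E $119, Kapoor→Lot B $75) loses 138.

Maximum total: $644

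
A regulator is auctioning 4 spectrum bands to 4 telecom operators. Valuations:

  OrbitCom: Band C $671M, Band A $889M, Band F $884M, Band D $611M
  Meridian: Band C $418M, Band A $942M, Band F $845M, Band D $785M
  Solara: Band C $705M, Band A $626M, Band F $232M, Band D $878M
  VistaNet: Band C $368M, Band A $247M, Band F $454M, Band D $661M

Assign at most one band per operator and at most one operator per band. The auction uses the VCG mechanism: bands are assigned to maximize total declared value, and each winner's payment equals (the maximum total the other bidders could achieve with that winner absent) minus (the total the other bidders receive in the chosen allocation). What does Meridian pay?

Efficient allocation: OrbitCom→Band F ($884M), Meridian→Band A ($942M), Solara→Band C ($705M), VistaNet→Band D ($661M); total welfare W = $3192M.
Meridian receives Band A at value $942M, so the others get W − 942 = $2250M.
Without Meridian: best allocation of the remaining 3 bidders over all 4 bands is OrbitCom→Band A ($889M), Solara→Band C ($705M), VistaNet→Band D ($661M), total $2255M.
VCG payment = (others' best without Meridian) − (others' welfare with Meridian) = 2255 − 2250 = $5M.

Meridian pays $5M.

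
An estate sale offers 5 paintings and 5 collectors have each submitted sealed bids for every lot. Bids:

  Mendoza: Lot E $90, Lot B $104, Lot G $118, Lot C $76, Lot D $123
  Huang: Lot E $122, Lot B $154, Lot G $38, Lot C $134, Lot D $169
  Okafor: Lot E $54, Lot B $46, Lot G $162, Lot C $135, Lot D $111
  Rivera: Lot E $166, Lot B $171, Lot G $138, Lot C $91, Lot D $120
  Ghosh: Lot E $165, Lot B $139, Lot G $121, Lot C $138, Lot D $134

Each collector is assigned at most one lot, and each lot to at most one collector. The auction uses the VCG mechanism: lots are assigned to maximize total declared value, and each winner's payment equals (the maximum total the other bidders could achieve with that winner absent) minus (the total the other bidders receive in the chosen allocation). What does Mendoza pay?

Efficient allocation: Mendoza→Lot G ($118), Huang→Lot D ($169), Okafor→Lot C ($135), Rivera→Lot B ($171), Ghosh→Lot E ($165); total welfare W = $758.
Mendoza receives Lot G at value $118, so the others get W − 118 = $640.
Without Mendoza: best allocation of the remaining 4 bidders over all 5 lots is Huang→Lot D ($169), Okafor→Lot G ($162), Rivera→Lot B ($171), Ghosh→Lot E ($165), total $667.
VCG payment = (others' best without Mendoza) − (others' welfare with Mendoza) = 667 − 640 = $27.

Mendoza pays $27.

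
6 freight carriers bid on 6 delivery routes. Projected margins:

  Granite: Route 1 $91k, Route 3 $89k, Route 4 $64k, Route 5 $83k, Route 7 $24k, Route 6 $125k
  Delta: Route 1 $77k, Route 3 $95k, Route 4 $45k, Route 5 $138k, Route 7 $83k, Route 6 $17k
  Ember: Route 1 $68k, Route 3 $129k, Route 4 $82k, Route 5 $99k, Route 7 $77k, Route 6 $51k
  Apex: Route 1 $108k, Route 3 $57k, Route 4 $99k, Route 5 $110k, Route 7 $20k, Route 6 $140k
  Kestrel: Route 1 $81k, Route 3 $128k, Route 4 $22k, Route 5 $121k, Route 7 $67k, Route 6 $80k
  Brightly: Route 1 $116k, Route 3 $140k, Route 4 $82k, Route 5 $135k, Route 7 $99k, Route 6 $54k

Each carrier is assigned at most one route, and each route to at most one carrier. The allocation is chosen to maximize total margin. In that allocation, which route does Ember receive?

Ember receives Route 7.

Optimal: Granite→Route 6 ($125k), Delta→Route 5 ($138k), Ember→Route 7 ($77k), Apex→Route 4 ($99k), Kestrel→Route 3 ($128k), Brightly→Route 1 ($116k) — total 125+138+77+99+128+116 = $683k.
Row-greedy (each carrier in turn takes its best remaining route) gives $649k, worse by 34.
Ember's own top route is Route 3 ($129k), but forcing Ember→Route 3 and reassigning the rest optimally gives only $674k — worse by 9.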